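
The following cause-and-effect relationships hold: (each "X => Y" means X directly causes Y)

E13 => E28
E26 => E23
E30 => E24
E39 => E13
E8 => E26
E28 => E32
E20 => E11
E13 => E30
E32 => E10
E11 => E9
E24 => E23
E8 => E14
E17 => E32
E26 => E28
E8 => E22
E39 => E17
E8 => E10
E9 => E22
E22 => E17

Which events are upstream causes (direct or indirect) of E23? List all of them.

E13, E24, E26, E30, E39, E8

Immediate causes of E23: E26, E24.
Further upstream: E8, E39, E13, E30.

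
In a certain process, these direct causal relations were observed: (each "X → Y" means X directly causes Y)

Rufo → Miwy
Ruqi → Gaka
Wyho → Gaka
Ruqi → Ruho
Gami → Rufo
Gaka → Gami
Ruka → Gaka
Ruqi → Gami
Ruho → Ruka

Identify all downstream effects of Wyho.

Direct effects: Gaka.
2 steps out: Gami.
3 steps out: Rufo.
4 steps out: Miwy.
Not reachable from it: Ruqi, Ruho, Ruka.

Gaka, Gami, Miwy, Rufo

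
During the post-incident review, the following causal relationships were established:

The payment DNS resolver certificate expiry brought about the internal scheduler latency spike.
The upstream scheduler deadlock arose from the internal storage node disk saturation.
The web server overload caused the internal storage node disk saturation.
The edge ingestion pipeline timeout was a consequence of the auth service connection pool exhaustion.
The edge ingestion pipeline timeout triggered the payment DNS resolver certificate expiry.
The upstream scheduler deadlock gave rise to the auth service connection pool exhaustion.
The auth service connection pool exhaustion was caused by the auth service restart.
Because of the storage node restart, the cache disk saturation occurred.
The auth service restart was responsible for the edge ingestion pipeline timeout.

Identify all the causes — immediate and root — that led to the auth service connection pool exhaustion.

the auth service restart, the internal storage node disk saturation, the upstream scheduler deadlock, the web server overload

Immediate causes of the auth service connection pool exhaustion: the upstream scheduler deadlock, the auth service restart.
Further upstream: the web server overload, the internal storage node disk saturation.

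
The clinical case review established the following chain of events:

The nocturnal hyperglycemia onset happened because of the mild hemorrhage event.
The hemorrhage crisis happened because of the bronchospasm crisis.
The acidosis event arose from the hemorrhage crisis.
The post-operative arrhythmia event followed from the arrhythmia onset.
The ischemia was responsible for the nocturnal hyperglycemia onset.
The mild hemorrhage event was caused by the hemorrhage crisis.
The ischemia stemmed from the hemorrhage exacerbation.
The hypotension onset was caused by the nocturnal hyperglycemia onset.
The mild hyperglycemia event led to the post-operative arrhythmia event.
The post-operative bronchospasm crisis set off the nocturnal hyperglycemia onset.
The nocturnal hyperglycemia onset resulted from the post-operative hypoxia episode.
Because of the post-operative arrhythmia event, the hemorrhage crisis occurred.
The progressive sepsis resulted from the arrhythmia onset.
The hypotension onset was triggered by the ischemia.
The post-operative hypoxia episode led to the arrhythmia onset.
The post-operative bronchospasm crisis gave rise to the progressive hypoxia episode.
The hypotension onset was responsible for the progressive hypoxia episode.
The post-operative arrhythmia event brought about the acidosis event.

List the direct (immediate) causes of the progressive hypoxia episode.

Upstream contributors include the hemorrhage exacerbation, the bronchospasm crisis, the ischemia, the post-operative hypoxia episode, the mild hyperglycemia event, the arrhythmia onset, the post-operative arrhythmia event, the hemorrhage crisis, the mild hemorrhage event, the nocturnal hyperglycemia onset, but only the hypotension onset, the post-operative bronchospasm crisis feed directly into the progressive hypoxia episode.

the hypotension onset, the post-operative bronchospasm crisis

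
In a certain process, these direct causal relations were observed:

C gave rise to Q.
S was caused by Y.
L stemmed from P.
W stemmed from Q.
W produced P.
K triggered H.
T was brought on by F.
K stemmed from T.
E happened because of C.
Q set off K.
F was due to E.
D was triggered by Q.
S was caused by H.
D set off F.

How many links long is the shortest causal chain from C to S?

4

Shortest chain: C → Q → K → H → S.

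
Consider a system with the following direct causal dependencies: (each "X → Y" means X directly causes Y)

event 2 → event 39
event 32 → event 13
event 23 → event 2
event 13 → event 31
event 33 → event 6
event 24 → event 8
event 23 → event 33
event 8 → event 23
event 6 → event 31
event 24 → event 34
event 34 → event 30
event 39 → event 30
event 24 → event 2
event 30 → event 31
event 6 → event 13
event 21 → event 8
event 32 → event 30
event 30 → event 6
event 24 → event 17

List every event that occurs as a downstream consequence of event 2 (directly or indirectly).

event 13, event 30, event 31, event 39, event 6

Direct effects: event 39.
2 steps out: event 30.
3 steps out: event 6, event 31.
4 steps out: event 13.
Not reachable from it: event 24, event 34, event 17, event 21, event 8, event 23, event 32, event 33.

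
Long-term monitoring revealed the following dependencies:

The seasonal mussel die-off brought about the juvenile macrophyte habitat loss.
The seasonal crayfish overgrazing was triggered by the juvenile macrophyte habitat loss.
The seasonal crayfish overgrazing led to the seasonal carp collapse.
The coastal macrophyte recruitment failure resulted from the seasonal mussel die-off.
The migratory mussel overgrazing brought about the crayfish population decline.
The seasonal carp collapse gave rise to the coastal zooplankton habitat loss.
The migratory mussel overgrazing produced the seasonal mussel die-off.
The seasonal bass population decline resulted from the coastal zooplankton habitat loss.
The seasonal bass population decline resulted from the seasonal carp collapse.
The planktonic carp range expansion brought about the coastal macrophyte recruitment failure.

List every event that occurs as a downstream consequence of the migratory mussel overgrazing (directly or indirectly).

the coastal macrophyte recruitment failure, the coastal zooplankton habitat loss, the crayfish population decline, the juvenile macrophyte habitat loss, the seasonal bass population decline, the seasonal carp collapse, the seasonal crayfish overgrazing, the seasonal mussel die-off

Direct effects: the seasonal mussel die-off, the crayfish population decline.
2 steps out: the juvenile macrophyte habitat loss, the coastal macrophyte recruitment failure.
3 steps out: the seasonal crayfish overgrazing.
4 steps out: the seasonal carp collapse.
5 steps out: the coastal zooplankton habitat loss, the seasonal bass population decline.
Not reachable from it: the planktonic carp range expansion.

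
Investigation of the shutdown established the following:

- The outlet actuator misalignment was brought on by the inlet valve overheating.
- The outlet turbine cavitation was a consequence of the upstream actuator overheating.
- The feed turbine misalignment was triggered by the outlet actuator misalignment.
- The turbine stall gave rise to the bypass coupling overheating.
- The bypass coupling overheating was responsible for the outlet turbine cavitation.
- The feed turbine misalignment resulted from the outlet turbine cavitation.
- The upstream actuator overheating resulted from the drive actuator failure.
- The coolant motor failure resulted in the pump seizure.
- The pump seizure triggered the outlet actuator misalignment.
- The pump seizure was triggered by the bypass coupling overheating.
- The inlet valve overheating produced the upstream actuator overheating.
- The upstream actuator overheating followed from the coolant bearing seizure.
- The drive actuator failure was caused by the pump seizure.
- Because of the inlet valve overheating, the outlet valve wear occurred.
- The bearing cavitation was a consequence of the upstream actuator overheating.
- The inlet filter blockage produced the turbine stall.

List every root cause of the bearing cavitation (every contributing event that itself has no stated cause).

the coolant bearing seizure, the coolant motor failure, the inlet filter blockage, the inlet valve overheating

Tracing upstream from the bearing cavitation: the bearing cavitation ← the upstream actuator overheating ← the drive actuator failure ← the pump seizure ← the coolant motor failure.
A separate upstream branch: the bearing cavitation ← the upstream actuator overheating ← the drive actuator failure ← the pump seizure ← the bypass coupling overheating ← the turbine stall ← the inlet filter blockage.
A separate upstream branch: the bearing cavitation ← the upstream actuator overheating ← the coolant bearing seizure.
A separate upstream branch: the bearing cavitation ← the upstream actuator overheating ← the inlet valve overheating.
Each of those chain origins has no stated cause.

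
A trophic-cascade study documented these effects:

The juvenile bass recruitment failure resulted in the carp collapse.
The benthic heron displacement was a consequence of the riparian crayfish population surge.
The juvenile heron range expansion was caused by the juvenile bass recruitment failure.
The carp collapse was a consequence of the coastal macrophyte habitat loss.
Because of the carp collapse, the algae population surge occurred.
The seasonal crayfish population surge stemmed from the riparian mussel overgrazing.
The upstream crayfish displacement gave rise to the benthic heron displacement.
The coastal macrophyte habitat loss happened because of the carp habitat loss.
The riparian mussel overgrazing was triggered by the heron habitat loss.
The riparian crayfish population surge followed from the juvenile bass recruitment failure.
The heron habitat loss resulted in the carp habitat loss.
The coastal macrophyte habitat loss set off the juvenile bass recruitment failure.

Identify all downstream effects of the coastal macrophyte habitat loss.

the algae population surge, the benthic heron displacement, the carp collapse, the juvenile bass recruitment failure, the juvenile heron range expansion, the riparian crayfish population surge

Direct effects: the juvenile bass recruitment failure, the carp collapse.
2 steps out: the juvenile heron range expansion, the algae population surge, the riparian crayfish population surge.
3 steps out: the benthic heron displacement.
Not reachable from it: the heron habitat loss, the riparian mussel overgrazing, the seasonal crayfish population surge, the carp habitat loss, the upstream crayfish displacement.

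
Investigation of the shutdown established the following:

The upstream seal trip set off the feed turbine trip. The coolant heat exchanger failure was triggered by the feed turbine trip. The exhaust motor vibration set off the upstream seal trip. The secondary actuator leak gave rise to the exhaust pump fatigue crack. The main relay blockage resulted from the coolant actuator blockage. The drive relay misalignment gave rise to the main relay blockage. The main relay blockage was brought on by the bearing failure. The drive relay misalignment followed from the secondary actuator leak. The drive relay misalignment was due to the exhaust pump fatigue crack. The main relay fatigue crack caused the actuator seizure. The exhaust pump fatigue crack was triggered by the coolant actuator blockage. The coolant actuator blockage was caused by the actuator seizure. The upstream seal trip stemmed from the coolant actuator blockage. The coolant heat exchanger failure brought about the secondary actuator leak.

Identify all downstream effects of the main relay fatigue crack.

the actuator seizure, the coolant actuator blockage, the coolant heat exchanger failure, the drive relay misalignment, the exhaust pump fatigue crack, the feed turbine trip, the main relay blockage, the secondary actuator leak, the upstream seal trip

Direct effects: the actuator seizure.
2 steps out: the coolant actuator blockage.
3 steps out: the upstream seal trip, the exhaust pump fatigue crack, the main relay blockage.
4 steps out: the feed turbine trip, the drive relay misalignment.
5 steps out: the coolant heat exchanger failure.
6 steps out: the secondary actuator leak.
Not reachable from it: the bearing failure, the exhaust motor vibration.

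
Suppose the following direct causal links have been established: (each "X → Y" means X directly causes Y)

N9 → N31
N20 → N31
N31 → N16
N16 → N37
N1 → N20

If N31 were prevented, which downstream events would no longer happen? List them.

N16, N37

Downstream of N31: N16, N37.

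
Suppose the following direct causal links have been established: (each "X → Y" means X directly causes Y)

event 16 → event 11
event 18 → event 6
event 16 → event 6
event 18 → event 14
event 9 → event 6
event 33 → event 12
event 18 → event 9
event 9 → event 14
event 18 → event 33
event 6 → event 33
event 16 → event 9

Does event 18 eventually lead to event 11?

No

Event 18 leads to event 9, event 14, event 6, event 33, event 12; event 11 is not among them.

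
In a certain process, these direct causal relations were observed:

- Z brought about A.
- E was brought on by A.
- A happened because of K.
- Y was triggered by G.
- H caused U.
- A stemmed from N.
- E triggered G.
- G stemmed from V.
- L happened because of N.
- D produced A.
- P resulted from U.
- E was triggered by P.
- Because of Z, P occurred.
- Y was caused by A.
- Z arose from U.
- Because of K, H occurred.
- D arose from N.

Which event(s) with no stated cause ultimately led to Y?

Tracing upstream from Y: Y ← A ← K.
A separate upstream branch: Y ← A ← N.
A separate upstream branch: Y ← G ← V.
Each of those chain origins has no stated cause.

K, N, V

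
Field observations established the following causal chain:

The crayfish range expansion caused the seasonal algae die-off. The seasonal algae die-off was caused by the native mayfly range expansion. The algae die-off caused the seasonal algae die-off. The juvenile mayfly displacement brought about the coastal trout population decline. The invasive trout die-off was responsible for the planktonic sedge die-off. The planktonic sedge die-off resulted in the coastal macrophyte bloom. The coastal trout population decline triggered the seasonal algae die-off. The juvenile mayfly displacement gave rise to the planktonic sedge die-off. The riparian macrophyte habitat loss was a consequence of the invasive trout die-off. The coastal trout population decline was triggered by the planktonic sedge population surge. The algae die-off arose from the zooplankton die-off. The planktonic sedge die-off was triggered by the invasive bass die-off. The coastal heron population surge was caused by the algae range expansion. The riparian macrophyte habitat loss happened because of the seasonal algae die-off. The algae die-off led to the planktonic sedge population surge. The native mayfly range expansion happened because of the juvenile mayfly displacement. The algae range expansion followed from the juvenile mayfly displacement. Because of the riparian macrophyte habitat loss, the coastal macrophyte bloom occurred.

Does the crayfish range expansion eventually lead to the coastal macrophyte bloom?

Yes

There is a causal chain: the crayfish range expansion → the seasonal algae die-off → the riparian macrophyte habitat loss → the coastal macrophyte bloom.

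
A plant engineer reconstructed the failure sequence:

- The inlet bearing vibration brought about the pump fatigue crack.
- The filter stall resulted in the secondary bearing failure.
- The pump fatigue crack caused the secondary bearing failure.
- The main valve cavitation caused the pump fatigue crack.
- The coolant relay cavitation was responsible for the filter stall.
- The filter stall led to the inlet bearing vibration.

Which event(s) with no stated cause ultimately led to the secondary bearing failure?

Tracing upstream from the secondary bearing failure: the secondary bearing failure ← the filter stall ← the coolant relay cavitation.
A separate upstream branch: the secondary bearing failure ← the pump fatigue crack ← the main valve cavitation.
Each of those chain origins has no stated cause.

the coolant relay cavitation, the main valve cavitation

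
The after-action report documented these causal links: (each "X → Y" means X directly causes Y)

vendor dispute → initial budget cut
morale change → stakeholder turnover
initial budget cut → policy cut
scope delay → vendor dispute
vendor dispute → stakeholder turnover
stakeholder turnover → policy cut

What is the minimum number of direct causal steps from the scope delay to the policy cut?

3

Shortest chain: the scope delay → the vendor dispute → the stakeholder turnover → the policy cut.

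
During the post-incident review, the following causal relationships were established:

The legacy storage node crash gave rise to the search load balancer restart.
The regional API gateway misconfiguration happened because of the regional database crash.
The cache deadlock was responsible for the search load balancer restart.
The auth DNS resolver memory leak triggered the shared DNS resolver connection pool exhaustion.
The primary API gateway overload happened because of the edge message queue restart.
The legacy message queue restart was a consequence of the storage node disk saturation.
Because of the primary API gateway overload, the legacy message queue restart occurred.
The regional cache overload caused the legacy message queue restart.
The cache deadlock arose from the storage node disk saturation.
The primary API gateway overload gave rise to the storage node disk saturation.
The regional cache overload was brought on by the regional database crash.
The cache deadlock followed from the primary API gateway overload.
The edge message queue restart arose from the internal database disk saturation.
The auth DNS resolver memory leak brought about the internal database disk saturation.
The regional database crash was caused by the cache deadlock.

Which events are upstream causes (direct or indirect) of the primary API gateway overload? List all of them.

the auth DNS resolver memory leak, the edge message queue restart, the internal database disk saturation

Immediate cause of the primary API gateway overload: the edge message queue restart.
Further upstream: the auth DNS resolver memory leak, the internal database disk saturation.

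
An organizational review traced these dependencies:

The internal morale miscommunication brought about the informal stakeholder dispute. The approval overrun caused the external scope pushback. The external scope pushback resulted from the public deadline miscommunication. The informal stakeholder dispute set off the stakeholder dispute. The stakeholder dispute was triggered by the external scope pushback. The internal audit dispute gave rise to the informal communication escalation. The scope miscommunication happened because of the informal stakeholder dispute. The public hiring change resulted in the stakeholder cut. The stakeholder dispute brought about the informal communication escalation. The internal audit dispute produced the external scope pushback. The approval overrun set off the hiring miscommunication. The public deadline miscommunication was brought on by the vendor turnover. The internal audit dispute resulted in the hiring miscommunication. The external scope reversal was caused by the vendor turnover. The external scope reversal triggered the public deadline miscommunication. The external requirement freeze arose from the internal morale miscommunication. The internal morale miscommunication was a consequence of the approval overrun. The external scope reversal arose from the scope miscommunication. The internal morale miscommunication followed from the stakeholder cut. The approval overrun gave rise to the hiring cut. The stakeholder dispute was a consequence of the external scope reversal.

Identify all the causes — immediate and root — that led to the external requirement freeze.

the approval overrun, the internal morale miscommunication, the public hiring change, the stakeholder cut

Immediate cause of the external requirement freeze: the internal morale miscommunication.
Further upstream: the public hiring change, the approval overrun, the stakeholder cut.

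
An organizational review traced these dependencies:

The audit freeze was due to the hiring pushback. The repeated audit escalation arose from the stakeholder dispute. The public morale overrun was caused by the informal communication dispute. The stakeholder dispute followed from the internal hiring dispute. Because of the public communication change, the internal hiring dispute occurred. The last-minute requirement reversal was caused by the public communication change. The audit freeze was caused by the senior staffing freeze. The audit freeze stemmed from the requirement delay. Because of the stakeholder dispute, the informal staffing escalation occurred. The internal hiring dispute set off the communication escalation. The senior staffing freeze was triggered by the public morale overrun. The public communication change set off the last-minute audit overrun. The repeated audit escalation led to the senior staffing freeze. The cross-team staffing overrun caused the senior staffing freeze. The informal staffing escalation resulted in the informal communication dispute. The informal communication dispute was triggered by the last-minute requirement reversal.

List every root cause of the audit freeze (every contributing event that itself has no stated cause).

the cross-team staffing overrun, the hiring pushback, the public communication change, the requirement delay

Tracing upstream from the audit freeze: the audit freeze ← the senior staffing freeze ← the repeated audit escalation ← the stakeholder dispute ← the internal hiring dispute ← the public communication change.
A separate upstream branch: the audit freeze ← the senior staffing freeze ← the cross-team staffing overrun.
A separate upstream branch: the audit freeze ← the requirement delay.
A separate upstream branch: the audit freeze ← the hiring pushback.
Each of those chain origins has no stated cause.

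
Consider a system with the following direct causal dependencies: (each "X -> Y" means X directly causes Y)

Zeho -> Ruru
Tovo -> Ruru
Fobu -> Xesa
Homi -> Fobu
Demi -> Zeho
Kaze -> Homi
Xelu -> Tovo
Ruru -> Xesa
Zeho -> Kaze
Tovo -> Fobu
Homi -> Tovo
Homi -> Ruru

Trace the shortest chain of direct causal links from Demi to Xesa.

Demi → Zeho
Zeho → Ruru
Ruru → Xesa
Length: 3 steps.

Demi → Zeho → Ruru → Xesa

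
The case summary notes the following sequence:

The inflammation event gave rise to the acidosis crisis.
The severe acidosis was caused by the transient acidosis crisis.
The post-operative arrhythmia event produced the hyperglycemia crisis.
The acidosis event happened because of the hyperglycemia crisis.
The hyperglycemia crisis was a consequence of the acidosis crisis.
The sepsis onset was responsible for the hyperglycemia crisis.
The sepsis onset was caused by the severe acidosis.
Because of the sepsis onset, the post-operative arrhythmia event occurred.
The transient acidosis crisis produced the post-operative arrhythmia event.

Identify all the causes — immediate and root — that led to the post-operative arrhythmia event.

the sepsis onset, the severe acidosis, the transient acidosis crisis

Immediate causes of the post-operative arrhythmia event: the transient acidosis crisis, the sepsis onset.
Further upstream: the severe acidosis.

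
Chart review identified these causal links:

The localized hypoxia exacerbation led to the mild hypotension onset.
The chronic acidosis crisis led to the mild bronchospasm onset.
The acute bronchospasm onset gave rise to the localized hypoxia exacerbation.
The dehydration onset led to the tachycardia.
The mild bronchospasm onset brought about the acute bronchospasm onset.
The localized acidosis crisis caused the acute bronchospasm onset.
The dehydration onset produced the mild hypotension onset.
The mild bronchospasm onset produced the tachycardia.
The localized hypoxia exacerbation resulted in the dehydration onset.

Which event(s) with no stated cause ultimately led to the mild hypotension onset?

the chronic acidosis crisis, the localized acidosis crisis

Tracing upstream from the mild hypotension onset: the mild hypotension onset ← the localized hypoxia exacerbation ← the acute bronchospasm onset ← the mild bronchospasm onset ← the chronic acidosis crisis.
A separate upstream branch: the mild hypotension onset ← the localized hypoxia exacerbation ← the acute bronchospasm onset ← the localized acidosis crisis.
Each of those chain origins has no stated cause.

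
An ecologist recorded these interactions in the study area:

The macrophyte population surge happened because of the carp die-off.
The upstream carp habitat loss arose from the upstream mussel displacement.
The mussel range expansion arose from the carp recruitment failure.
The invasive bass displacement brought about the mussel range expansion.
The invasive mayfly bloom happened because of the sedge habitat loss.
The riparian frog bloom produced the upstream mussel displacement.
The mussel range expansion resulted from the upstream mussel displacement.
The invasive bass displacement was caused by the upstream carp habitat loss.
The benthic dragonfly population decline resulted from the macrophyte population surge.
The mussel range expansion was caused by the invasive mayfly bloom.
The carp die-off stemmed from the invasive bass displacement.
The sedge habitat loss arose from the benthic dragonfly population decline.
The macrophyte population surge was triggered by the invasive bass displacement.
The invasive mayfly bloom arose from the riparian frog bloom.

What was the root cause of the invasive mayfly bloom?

the riparian frog bloom

Tracing upstream from the invasive mayfly bloom: the invasive mayfly bloom ← the riparian frog bloom.
The riparian frog bloom has no stated cause, so it is the root.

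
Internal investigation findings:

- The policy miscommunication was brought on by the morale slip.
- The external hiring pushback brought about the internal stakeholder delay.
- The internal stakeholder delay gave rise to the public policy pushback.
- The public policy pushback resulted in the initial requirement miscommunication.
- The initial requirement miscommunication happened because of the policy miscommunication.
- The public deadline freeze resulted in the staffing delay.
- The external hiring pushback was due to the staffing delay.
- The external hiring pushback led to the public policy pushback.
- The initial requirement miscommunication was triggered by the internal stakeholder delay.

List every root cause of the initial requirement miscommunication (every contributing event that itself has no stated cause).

the morale slip, the public deadline freeze

Tracing upstream from the initial requirement miscommunication: the initial requirement miscommunication ← the internal stakeholder delay ← the external hiring pushback ← the staffing delay ← the public deadline freeze.
A separate upstream branch: the initial requirement miscommunication ← the policy miscommunication ← the morale slip.
Each of those chain origins has no stated cause.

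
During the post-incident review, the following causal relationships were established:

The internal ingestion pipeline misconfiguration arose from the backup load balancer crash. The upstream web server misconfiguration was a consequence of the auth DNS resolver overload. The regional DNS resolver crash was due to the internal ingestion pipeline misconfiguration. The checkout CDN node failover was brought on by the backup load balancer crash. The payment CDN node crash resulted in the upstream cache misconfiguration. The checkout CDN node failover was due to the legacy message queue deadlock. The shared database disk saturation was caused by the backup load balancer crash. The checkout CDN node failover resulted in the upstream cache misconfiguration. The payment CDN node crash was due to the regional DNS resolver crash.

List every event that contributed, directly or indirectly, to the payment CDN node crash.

Immediate cause of the payment CDN node crash: the regional DNS resolver crash.
Further upstream: the backup load balancer crash, the internal ingestion pipeline misconfiguration.

the backup load balancer crash, the internal ingestion pipeline misconfiguration, the regional DNS resolver crash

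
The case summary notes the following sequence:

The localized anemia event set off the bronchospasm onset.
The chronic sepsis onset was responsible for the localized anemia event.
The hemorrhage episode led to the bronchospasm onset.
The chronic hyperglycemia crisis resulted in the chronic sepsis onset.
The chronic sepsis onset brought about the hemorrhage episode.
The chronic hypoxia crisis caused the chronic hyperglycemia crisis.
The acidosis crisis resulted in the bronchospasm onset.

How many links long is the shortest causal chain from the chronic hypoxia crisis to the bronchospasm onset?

4

Shortest chain: the chronic hypoxia crisis → the chronic hyperglycemia crisis → the chronic sepsis onset → the localized anemia event → the bronchospasm onset.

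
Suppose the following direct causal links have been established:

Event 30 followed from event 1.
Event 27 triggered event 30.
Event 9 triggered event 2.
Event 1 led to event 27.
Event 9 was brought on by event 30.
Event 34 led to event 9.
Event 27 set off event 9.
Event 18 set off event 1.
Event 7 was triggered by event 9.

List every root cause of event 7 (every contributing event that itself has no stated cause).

Tracing upstream from event 7: event 7 ← event 9 ← event 27 ← event 1 ← event 18.
A separate upstream branch: event 7 ← event 9 ← event 34.
Each of those chain origins has no stated cause.

event 18, event 34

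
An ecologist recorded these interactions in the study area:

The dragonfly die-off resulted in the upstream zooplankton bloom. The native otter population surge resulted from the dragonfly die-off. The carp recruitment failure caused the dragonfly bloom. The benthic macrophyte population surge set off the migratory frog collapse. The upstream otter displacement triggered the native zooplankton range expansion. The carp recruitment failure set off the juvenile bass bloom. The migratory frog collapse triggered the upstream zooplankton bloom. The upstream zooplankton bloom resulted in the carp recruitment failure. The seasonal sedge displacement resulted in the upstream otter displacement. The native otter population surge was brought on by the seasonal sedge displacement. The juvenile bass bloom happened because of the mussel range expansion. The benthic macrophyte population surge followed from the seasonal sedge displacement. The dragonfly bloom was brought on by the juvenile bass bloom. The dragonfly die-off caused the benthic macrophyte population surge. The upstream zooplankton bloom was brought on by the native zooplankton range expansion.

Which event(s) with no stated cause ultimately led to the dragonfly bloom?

Tracing upstream from the dragonfly bloom: the dragonfly bloom ← the carp recruitment failure ← the upstream zooplankton bloom ← the dragonfly die-off.
A separate upstream branch: the dragonfly bloom ← the carp recruitment failure ← the upstream zooplankton bloom ← the migratory frog collapse ← the benthic macrophyte population surge ← the seasonal sedge displacement.
A separate upstream branch: the dragonfly bloom ← the juvenile bass bloom ← the mussel range expansion.
Each of those chain origins has no stated cause.

the dragonfly die-off, the mussel range expansion, the seasonal sedge displacement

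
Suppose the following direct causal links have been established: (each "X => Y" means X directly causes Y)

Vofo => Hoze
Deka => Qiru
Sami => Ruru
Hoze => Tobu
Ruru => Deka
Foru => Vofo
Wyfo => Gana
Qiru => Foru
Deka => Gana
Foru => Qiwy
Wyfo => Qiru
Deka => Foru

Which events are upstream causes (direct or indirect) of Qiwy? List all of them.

Deka, Foru, Qiru, Ruru, Sami, Wyfo

Immediate cause of Qiwy: Foru.
Further upstream: Wyfo, Sami, Ruru, Deka, Qiru.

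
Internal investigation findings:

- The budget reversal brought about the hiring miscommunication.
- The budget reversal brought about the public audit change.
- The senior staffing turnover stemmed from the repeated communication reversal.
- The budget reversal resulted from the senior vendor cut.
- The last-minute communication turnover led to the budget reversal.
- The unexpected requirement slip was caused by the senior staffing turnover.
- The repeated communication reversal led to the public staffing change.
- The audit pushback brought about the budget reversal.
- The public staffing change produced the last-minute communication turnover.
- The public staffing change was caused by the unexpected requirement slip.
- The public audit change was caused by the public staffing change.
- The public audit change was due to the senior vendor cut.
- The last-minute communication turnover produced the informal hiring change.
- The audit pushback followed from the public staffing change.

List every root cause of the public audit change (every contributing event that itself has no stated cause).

the repeated communication reversal, the senior vendor cut

Tracing upstream from the public audit change: the public audit change ← the public staffing change ← the repeated communication reversal.
A separate upstream branch: the public audit change ← the senior vendor cut.
Each of those chain origins has no stated cause.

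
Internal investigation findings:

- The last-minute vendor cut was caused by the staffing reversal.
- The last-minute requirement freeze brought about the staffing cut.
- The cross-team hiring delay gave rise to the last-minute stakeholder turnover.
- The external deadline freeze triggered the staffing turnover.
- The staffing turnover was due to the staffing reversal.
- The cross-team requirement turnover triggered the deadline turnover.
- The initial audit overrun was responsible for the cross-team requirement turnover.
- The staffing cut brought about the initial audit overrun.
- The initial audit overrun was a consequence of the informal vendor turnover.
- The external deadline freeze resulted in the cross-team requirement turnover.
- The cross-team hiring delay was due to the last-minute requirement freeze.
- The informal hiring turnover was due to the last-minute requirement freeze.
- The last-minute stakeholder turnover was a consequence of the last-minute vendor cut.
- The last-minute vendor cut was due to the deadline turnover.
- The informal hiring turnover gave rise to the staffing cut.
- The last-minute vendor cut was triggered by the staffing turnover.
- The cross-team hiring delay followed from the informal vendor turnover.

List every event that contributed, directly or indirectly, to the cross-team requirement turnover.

Immediate causes of the cross-team requirement turnover: the external deadline freeze, the initial audit overrun.
Further upstream: the last-minute requirement freeze, the informal hiring turnover, the staffing cut, the informal vendor turnover.

the external deadline freeze, the informal hiring turnover, the informal vendor turnover, the initial audit overrun, the last-minute requirement freeze, the staffing cut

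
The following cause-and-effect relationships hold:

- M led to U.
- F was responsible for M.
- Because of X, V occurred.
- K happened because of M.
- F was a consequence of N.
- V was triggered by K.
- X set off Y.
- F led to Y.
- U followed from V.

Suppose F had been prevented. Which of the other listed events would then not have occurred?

K, M

Downstream of F: M, K, Y, V, U.
Of those, still caused via another path: Y, V, U.
The remainder have no surviving cause.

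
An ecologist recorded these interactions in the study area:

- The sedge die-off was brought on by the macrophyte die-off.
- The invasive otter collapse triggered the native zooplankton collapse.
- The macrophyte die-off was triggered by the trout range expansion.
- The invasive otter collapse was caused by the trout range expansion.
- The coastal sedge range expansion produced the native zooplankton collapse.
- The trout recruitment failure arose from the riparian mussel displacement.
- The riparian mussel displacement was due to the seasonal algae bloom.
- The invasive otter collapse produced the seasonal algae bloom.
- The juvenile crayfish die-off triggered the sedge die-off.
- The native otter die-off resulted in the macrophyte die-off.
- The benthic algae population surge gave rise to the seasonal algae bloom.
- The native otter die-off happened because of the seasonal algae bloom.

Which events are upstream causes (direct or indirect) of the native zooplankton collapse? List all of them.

the coastal sedge range expansion, the invasive otter collapse, the trout range expansion

Immediate causes of the native zooplankton collapse: the invasive otter collapse, the coastal sedge range expansion.
Further upstream: the trout range expansion.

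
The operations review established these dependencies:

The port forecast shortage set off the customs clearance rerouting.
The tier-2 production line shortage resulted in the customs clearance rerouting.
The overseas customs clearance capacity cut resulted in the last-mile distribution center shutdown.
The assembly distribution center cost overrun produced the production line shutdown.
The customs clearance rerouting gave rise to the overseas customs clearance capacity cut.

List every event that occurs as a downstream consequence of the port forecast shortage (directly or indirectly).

Direct effects: the customs clearance rerouting.
2 steps out: the overseas customs clearance capacity cut.
3 steps out: the last-mile distribution center shutdown.
Not reachable from it: the assembly distribution center cost overrun, the tier-2 production line shortage, the production line shutdown.

the customs clearance rerouting, the last-mile distribution center shutdown, the overseas customs clearance capacity cut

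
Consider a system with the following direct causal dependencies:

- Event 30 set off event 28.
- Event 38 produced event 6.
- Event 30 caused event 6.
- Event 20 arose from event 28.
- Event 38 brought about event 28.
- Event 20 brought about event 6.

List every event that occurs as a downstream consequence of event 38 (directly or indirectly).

Direct effects: event 28, event 6.
2 steps out: event 20.
Not reachable from it: event 30.

event 20, event 28, event 6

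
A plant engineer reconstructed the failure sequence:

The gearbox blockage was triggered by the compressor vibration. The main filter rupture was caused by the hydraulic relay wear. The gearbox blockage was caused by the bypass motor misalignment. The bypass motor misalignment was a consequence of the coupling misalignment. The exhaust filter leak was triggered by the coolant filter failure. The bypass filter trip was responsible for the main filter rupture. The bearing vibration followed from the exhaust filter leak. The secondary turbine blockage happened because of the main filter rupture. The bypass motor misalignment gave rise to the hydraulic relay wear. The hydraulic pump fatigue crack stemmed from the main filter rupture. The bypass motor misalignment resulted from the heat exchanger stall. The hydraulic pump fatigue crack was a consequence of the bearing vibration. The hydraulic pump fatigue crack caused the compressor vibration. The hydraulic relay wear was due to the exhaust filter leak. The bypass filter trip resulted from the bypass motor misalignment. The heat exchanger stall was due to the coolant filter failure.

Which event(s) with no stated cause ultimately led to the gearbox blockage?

Tracing upstream from the gearbox blockage: the gearbox blockage ← the bypass motor misalignment ← the heat exchanger stall ← the coolant filter failure.
A separate upstream branch: the gearbox blockage ← the bypass motor misalignment ← the coupling misalignment.
Each of those chain origins has no stated cause.

the coolant filter failure, the coupling misalignment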